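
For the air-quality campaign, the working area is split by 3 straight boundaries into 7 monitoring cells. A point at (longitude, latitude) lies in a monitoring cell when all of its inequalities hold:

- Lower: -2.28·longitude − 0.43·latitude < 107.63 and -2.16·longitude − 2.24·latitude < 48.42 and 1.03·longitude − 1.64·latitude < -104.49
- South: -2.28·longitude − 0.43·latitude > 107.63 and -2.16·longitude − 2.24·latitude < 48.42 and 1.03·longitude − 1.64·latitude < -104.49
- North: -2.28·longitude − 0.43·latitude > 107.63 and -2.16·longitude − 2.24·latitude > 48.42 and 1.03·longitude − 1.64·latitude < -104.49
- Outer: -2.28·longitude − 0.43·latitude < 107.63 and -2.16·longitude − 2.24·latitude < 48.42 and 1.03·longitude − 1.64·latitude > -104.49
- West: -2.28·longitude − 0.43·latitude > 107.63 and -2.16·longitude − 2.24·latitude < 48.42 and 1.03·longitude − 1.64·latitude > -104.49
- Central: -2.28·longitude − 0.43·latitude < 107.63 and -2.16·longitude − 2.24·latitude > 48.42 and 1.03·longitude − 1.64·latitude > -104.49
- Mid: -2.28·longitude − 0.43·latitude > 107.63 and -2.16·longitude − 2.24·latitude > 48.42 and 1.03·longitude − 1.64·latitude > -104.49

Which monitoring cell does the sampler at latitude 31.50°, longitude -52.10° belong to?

Lower

-2.28·-52.10 − 0.43·31.50 = 105.243, which is < 107.63
-2.16·-52.10 − 2.24·31.50 = 41.976, which is < 48.42
1.03·-52.10 − 1.64·31.50 = -105.323, which is < -104.49
This sign pattern matches Lower.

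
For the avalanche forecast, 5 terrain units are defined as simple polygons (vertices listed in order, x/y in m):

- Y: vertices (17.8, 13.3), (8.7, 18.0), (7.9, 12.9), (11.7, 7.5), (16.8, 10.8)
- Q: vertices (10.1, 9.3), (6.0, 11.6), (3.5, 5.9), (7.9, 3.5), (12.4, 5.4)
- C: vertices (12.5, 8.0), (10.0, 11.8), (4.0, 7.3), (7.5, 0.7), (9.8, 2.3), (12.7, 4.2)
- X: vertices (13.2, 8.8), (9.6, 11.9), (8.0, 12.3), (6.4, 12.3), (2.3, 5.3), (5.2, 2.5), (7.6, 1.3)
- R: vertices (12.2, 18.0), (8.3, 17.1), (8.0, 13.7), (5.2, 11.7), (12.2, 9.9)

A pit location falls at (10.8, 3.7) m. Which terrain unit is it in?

C

Cast a ray rightward from (10.8, 3.7). For each polygon, the edges (by vertex number in listed order) whose endpoints lie on opposite sides of y = 3.7, where each meets that height, and whether that is right or left of the point:
Y: no edge straddles that height → 0 crossings.
Q: 3–4 at x≈7.53 (left), 4–5 at x≈8.37 (left) → 0 crossings.
C: 3–4 at x≈5.91 (left), 5–6 at x≈11.94 (right) → 1 crossing.
X: 5–6 at x≈3.96 (left), 7–1 at x≈9.39 (left) → 0 crossings.
R: no edge straddles that height → 0 crossings.
Only C has an odd count, so the point is inside C.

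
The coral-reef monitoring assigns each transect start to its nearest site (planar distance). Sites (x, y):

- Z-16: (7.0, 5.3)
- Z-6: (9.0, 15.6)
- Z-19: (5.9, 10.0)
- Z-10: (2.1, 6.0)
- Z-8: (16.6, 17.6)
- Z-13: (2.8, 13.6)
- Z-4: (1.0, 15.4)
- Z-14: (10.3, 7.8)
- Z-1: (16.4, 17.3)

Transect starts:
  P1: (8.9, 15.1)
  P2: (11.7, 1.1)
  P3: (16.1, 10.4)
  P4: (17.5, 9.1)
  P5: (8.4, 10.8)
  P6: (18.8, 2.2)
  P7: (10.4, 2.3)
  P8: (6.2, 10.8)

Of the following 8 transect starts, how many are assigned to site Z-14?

3

P1 → Z-6
P2 → Z-16
P3 → Z-14
P4 → Z-14
P5 → Z-19
P6 → Z-14
P7 → Z-16
P8 → Z-19
3 of the 8 go to Z-14.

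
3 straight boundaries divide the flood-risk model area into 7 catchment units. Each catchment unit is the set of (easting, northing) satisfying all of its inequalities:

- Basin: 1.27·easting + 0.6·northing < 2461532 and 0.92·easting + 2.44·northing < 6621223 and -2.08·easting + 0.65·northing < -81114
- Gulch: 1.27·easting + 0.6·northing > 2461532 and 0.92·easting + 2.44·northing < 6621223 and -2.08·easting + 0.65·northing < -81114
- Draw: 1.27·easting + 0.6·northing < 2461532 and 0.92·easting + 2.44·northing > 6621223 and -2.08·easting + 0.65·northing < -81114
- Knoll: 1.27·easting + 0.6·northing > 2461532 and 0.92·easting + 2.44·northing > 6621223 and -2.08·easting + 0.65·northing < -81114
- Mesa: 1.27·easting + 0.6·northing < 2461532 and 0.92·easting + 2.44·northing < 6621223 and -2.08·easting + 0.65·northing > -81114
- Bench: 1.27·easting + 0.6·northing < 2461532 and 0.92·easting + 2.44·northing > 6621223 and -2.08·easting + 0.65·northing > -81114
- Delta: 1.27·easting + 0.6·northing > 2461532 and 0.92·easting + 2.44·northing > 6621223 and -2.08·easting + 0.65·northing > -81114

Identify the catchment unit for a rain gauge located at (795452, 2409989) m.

1.27·795452 + 0.6·2409989 = 2456217.440, which is < 2461532
0.92·795452 + 2.44·2409989 = 6612189.000, which is < 6621223
-2.08·795452 + 0.65·2409989 = -88047.310, which is < -81114
This sign pattern matches Basin.

Basin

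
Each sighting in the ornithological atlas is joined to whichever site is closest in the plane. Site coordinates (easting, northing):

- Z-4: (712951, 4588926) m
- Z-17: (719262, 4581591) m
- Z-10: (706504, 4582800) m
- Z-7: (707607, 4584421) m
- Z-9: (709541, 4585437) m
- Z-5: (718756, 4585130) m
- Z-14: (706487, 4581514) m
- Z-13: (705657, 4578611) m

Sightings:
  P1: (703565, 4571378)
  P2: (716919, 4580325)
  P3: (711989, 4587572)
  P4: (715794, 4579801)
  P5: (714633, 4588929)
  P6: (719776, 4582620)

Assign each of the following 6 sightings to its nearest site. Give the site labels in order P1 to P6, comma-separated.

P1 → Z-13 (d²=56692753.00)
P2 → Z-17 (d²=7092405.00)
P3 → Z-4 (d²=2758760.00)
P4 → Z-17 (d²=15231124.00)
P5 → Z-4 (d²=2829133.00)
P6 → Z-17 (d²=1323037.00)

Z-13, Z-17, Z-4, Z-17, Z-4, Z-17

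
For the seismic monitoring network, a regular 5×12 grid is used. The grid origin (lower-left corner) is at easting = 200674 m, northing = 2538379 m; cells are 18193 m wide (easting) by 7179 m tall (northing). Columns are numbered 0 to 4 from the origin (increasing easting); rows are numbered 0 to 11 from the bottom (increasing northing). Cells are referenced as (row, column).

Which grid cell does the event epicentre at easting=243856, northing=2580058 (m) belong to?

(5, 2)

Column index: ⌊(243856 − 200674) / 18193⌋ = ⌊2.374⌋ = 2
Row offset from origin: ⌊(2580058 − 2538379) / 7179⌋ = ⌊5.806⌋ = 5 → row 5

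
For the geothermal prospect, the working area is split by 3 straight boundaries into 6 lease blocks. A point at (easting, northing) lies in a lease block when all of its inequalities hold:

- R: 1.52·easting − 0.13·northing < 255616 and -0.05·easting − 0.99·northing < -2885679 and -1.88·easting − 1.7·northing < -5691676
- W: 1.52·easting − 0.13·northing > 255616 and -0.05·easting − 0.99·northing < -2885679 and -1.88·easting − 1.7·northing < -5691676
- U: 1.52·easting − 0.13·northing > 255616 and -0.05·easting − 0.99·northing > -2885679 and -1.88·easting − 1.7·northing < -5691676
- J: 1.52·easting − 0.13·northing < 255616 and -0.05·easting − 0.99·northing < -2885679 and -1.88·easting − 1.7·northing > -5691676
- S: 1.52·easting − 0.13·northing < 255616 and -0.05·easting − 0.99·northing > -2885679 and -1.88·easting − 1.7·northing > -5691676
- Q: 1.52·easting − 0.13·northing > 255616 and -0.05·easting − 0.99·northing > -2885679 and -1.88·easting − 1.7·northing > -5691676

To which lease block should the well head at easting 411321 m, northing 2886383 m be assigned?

1.52·411321 − 0.13·2886383 = 249978.130, which is < 255616
-0.05·411321 − 0.99·2886383 = -2878085.220, which is > -2885679
-1.88·411321 − 1.7·2886383 = -5680134.580, which is > -5691676
This sign pattern matches S.

S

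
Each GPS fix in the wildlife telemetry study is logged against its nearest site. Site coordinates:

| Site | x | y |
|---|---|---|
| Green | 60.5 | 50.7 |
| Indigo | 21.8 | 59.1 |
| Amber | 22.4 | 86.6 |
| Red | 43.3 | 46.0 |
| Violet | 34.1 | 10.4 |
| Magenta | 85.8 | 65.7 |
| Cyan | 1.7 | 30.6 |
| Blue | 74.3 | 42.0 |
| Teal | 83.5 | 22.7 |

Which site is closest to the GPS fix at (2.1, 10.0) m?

Cyan

Squared distances to each site:
Green: 5067.050; Indigo: 2798.900; Amber: 6279.650; Red: 2993.440; Violet: 1024.160; Magenta: 10108.180; Cyan: 424.520; Blue: 6236.840; Teal: 6787.250.
Minimum at Cyan.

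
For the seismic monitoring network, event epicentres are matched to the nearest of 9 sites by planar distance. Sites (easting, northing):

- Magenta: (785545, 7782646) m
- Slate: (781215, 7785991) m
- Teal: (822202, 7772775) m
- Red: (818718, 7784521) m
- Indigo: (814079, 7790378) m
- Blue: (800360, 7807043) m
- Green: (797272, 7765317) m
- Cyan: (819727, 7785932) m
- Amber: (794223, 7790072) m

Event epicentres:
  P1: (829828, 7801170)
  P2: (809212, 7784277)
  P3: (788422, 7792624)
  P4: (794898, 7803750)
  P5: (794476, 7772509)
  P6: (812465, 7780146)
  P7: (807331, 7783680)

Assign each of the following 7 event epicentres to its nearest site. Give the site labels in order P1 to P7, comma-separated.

Cyan, Indigo, Amber, Blue, Green, Red, Indigo

P1 → Cyan (d²=334226845.00)
P2 → Indigo (d²=60909890.00)
P3 → Amber (d²=40164305.00)
P4 → Blue (d²=40677293.00)
P5 → Green (d²=59542480.00)
P6 → Red (d²=58240634.00)
P7 → Indigo (d²=90398708.00)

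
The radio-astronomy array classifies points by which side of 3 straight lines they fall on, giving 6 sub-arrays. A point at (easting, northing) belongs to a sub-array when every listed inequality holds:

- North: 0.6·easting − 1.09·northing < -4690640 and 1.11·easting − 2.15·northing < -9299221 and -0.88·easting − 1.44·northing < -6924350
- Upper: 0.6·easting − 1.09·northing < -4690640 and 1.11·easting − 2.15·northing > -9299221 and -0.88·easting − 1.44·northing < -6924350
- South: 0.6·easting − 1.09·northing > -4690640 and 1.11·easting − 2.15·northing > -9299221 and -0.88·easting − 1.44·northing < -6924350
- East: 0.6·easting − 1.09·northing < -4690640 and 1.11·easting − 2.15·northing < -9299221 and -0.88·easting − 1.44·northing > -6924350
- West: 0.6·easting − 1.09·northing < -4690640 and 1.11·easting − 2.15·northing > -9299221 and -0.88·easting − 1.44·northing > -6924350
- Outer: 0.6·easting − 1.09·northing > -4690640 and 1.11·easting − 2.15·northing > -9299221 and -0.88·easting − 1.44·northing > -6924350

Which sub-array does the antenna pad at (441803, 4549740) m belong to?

Upper

0.6·441803 − 1.09·4549740 = -4694134.800, which is < -4690640
1.11·441803 − 2.15·4549740 = -9291539.670, which is > -9299221
-0.88·441803 − 1.44·4549740 = -6940412.240, which is < -6924350
This sign pattern matches Upper.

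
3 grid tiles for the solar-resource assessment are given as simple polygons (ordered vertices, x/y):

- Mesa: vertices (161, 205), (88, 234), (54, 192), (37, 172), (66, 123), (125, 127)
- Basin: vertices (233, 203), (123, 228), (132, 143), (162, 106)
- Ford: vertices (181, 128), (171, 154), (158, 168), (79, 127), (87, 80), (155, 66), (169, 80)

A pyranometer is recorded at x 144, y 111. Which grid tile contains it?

Cast a ray rightward from (144, 111). For each polygon, the edges (by vertex number in listed order) whose endpoints lie on opposite sides of y = 111, where each meets that height, and whether that is right or left of the point:
Mesa: no edge straddles that height → 0 crossings.
Basin: 3–4 at x≈157.9 (right), 4–1 at x≈165.7 (right) → 2 crossings.
Ford: 4–5 at x≈81.7 (left), 7–1 at x≈176.8 (right) → 1 crossing.
Only Ford has an odd count, so the point is inside Ford.

Ford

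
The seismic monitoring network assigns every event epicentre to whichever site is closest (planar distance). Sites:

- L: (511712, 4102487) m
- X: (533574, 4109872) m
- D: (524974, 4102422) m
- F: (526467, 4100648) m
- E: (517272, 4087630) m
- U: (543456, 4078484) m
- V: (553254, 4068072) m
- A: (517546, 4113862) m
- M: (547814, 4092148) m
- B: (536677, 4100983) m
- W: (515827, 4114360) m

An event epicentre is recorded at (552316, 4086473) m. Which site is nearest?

M

Squared distances to each site:
L: 1905133012.000; X: 898775765.000; D: 1001955565.000; F: 869101426.000; E: 1229420585.000; U: 142323721.000; V: 339476645.000; A: 1959110221.000; M: 52473629.000; B: 455118421.000; W: 2109131890.000.
Minimum at M.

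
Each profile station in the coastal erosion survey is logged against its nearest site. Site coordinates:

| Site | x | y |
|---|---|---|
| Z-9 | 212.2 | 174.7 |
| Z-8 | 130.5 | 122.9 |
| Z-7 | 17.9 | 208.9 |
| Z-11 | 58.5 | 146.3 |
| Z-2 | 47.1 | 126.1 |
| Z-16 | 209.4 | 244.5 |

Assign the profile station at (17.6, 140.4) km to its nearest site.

Z-2

Squared distances to each site:
Z-9: 39045.650; Z-8: 13052.660; Z-7: 4692.340; Z-11: 1707.620; Z-2: 1074.740; Z-16: 47624.050.
Minimum at Z-2.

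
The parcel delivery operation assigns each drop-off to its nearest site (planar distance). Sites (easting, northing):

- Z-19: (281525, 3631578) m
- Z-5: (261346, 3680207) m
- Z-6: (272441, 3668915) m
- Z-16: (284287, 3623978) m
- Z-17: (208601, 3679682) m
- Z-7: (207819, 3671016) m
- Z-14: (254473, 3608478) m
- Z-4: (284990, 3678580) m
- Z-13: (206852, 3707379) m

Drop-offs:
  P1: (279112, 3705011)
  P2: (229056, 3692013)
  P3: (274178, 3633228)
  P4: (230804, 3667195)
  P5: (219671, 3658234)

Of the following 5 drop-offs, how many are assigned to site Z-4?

1

P1 → Z-4
P2 → Z-17
P3 → Z-19
P4 → Z-7
P5 → Z-7
1 of the 5 goes to Z-4.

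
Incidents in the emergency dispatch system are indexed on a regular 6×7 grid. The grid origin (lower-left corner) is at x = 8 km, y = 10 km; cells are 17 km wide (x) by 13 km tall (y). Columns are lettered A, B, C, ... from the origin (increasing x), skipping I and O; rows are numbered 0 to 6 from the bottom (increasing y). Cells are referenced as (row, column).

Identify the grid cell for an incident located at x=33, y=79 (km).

Column index: ⌊(33 − 8) / 17⌋ = ⌊1.471⌋ = 1 → column B
Row offset from origin: ⌊(79 − 10) / 13⌋ = ⌊5.308⌋ = 5 → row 5

(5, B)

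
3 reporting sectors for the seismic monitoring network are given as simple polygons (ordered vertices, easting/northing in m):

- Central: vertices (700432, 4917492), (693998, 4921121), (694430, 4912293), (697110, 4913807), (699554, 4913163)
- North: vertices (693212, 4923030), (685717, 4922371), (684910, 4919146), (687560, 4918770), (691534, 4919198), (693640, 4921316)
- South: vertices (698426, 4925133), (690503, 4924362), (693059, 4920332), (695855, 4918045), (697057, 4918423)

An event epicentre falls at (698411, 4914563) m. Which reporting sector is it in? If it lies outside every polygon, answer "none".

Cast a ray rightward from (698411, 4914563). For each polygon, the edges (by vertex number in listed order) whose endpoints lie on opposite sides of northing = 4914563, where each meets that height, and whether that is right or left of the point:
Central: 2–3 at easting≈694318.9 (left), 5–1 at easting≈699837.9 (right) → 1 crossing.
North: no edge straddles that height → 0 crossings.
South: no edge straddles that height → 0 crossings.
Only Central has an odd count, so the point is inside Central.

Central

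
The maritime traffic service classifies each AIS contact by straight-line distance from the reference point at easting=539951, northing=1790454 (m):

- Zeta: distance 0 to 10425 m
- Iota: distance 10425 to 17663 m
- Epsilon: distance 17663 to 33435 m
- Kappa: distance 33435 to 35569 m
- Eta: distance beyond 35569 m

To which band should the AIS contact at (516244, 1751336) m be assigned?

Distance = √((516244−539951)² + (1751336−1790454)²) = √(562021849.000 + 1530217924.000) = 45741.008 m.
35569 ≤ 45741.008 < ∞ → Eta.

Eta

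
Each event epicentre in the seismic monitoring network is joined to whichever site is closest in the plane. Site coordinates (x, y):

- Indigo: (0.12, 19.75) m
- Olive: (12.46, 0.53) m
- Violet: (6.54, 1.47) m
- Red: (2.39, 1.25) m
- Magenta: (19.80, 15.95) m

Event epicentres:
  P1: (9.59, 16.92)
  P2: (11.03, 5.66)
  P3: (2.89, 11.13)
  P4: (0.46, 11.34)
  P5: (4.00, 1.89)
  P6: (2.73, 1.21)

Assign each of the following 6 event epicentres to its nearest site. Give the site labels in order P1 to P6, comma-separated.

Indigo, Olive, Indigo, Indigo, Red, Red

P1 → Indigo (d²=97.69)
P2 → Olive (d²=28.36)
P3 → Indigo (d²=81.98)
P4 → Indigo (d²=70.84)
P5 → Red (d²=3.00)
P6 → Red (d²=0.12)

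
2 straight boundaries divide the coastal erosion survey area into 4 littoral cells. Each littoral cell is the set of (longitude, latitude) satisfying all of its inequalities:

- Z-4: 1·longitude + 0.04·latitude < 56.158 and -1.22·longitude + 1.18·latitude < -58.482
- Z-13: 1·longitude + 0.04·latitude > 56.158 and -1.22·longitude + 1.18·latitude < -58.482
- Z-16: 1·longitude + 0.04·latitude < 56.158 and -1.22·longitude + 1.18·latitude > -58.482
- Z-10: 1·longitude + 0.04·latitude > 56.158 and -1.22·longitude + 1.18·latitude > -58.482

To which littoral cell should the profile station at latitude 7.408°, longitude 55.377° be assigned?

1·55.377 + 0.04·7.408 = 55.673, which is < 56.158
-1.22·55.377 + 1.18·7.408 = -58.819, which is < -58.482
This sign pattern matches Z-4.

Z-4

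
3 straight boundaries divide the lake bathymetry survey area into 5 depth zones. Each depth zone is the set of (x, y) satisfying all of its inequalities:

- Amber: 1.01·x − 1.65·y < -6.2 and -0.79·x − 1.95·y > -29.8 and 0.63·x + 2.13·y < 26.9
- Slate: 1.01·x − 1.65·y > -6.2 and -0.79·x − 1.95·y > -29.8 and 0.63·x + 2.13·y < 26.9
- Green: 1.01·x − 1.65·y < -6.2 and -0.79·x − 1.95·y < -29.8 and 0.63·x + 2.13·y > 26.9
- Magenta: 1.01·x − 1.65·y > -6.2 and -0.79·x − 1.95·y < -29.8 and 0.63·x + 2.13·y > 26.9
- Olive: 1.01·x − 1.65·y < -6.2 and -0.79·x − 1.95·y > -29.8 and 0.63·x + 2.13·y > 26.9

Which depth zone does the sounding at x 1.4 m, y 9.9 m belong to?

Amber

1.01·1.4 − 1.65·9.9 = -14.921, which is < -6.2
-0.79·1.4 − 1.95·9.9 = -20.411, which is > -29.8
0.63·1.4 + 2.13·9.9 = 21.969, which is < 26.9
This sign pattern matches Amber.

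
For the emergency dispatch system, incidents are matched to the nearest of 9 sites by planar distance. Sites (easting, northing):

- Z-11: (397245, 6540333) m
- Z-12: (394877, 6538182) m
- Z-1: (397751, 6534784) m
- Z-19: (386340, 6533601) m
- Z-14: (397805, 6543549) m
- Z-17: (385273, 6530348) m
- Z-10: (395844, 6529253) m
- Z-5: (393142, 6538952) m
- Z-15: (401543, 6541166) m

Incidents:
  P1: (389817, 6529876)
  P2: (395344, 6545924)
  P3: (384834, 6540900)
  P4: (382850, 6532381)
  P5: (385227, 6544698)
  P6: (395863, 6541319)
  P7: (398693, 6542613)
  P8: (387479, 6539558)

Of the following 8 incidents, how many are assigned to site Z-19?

P1 → Z-17
P2 → Z-14
P3 → Z-19
P4 → Z-17
P5 → Z-5
P6 → Z-11
P7 → Z-14
P8 → Z-5
1 of the 8 goes to Z-19.

1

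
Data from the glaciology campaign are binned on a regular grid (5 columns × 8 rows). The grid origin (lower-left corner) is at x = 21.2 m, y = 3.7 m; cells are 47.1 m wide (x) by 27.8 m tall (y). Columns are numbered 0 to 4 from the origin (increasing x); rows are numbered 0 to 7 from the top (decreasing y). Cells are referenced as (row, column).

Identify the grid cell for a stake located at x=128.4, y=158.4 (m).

(2, 2)

Column index: ⌊(128.4 − 21.2) / 47.1⌋ = ⌊2.276⌋ = 2
Row offset from origin: ⌊(158.4 − 3.7) / 27.8⌋ = ⌊5.565⌋ = 5 → row 2 (counted from top)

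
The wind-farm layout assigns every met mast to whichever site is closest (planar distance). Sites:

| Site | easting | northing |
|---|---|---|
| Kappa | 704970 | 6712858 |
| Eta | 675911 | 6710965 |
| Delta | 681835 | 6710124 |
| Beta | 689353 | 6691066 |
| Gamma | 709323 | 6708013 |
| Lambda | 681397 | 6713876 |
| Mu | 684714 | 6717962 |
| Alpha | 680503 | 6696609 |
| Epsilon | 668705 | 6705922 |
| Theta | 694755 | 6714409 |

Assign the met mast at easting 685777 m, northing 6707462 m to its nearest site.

Squared distances to each site:
Kappa: 397488065.000; Eta: 109608965.000; Delta: 22625608.000; Beta: 281616592.000; Gamma: 554717717.000; Lambda: 60323796.000; Mu: 111379969.000; Alpha: 145602685.000; Epsilon: 293824784.000; Theta: 128865293.000.
Minimum at Delta.

Delta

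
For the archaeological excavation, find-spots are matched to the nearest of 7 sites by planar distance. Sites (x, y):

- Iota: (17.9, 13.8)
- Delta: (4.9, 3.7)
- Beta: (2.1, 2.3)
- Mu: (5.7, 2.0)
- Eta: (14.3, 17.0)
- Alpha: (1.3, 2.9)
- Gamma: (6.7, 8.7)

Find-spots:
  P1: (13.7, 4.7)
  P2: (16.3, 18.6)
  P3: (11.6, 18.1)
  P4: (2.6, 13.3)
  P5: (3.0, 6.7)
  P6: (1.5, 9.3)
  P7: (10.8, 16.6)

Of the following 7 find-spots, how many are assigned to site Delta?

P1 → Gamma
P2 → Eta
P3 → Eta
P4 → Gamma
P5 → Delta
P6 → Gamma
P7 → Eta
1 of the 7 goes to Delta.

1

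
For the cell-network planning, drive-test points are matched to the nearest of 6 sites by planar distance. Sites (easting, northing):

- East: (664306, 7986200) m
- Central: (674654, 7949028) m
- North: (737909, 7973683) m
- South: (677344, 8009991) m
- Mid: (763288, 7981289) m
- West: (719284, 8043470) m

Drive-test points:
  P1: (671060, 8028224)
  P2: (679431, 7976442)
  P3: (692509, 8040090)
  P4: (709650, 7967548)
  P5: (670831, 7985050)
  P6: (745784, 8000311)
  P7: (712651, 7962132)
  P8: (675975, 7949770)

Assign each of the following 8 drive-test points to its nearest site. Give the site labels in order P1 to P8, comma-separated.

P1 → South (d²=371930945.00)
P2 → East (d²=323984189.00)
P3 → West (d²=728325025.00)
P4 → North (d²=836209306.00)
P5 → East (d²=43898125.00)
P6 → Mid (d²=668226500.00)
P7 → North (d²=771392165.00)
P8 → Central (d²=2295605.00)

South, East, West, North, East, Mid, North, Central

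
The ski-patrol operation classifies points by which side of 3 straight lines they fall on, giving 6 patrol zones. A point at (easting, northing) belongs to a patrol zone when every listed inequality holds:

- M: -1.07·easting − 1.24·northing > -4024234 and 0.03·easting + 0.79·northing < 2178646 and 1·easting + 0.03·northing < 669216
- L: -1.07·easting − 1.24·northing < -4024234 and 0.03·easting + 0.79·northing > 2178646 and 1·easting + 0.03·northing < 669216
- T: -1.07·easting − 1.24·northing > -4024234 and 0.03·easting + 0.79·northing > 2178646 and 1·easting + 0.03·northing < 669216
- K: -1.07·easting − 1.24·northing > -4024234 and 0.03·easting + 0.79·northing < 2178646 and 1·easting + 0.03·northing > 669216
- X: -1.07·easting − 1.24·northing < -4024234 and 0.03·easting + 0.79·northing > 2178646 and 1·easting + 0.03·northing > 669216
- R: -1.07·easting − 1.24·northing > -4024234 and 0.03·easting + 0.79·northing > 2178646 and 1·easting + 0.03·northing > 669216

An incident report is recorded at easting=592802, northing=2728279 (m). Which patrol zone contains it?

K

-1.07·592802 − 1.24·2728279 = -4017364.100, which is > -4024234
0.03·592802 + 0.79·2728279 = 2173124.470, which is < 2178646
1·592802 + 0.03·2728279 = 674650.370, which is > 669216
This sign pattern matches K.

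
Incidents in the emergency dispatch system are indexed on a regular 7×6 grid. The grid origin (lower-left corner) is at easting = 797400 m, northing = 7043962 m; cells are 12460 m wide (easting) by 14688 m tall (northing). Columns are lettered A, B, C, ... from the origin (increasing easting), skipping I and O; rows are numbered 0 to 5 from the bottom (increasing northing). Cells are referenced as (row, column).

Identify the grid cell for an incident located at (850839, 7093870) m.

(3, E)

Column index: ⌊(850839 − 797400) / 12460⌋ = ⌊4.289⌋ = 4 → column E
Row offset from origin: ⌊(7093870 − 7043962) / 14688⌋ = ⌊3.398⌋ = 3 → row 3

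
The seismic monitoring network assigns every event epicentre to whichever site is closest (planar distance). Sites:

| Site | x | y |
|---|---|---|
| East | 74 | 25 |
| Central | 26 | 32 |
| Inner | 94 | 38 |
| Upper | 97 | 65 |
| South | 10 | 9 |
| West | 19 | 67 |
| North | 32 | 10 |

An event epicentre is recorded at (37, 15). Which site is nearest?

Squared distances to each site:
East: 1469.000; Central: 410.000; Inner: 3778.000; Upper: 6100.000; South: 765.000; West: 3028.000; North: 50.000.
Minimum at North.

North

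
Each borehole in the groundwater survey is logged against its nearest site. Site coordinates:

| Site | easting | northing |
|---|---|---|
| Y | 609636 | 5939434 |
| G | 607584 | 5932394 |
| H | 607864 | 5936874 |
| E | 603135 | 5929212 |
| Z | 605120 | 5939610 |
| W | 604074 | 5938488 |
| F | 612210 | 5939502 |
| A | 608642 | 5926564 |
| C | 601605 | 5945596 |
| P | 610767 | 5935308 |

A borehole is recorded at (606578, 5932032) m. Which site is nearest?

Squared distances to each site:
Y: 64140968.000; G: 1143080.000; H: 25098760.000; E: 19806649.000; Z: 59551848.000; W: 47949952.000; F: 87520324.000; A: 34159120.000; C: 208712825.000; P: 28279897.000.
Minimum at G.

G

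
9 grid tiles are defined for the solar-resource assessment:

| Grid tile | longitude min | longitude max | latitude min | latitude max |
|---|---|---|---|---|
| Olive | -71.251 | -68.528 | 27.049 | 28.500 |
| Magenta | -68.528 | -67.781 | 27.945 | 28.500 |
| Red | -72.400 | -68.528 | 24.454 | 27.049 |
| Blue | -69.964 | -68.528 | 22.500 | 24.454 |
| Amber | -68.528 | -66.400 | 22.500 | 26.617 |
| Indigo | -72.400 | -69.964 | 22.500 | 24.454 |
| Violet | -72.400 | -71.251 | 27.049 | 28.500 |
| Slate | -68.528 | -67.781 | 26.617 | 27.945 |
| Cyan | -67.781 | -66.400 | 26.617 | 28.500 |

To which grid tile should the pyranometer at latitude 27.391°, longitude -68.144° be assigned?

The point has longitude = -68.144 and latitude = 27.391.
Only Slate satisfies -68.528 ≤ longitude ≤ -67.781 and 26.617 ≤ latitude ≤ 27.945.

Slate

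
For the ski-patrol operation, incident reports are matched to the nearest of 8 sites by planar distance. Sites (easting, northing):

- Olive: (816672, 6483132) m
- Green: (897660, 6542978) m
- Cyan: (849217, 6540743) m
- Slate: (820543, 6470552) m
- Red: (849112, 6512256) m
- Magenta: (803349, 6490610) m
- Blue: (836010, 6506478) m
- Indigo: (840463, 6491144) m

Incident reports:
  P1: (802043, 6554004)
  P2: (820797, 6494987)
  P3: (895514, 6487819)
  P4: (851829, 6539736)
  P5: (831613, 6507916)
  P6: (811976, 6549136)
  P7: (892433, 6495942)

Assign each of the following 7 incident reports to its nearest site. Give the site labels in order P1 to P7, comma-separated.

P1 → Cyan (d²=2401240397.00)
P2 → Olive (d²=157556650.00)
P3 → Red (d²=2750312573.00)
P4 → Cyan (d²=7836593.00)
P5 → Blue (d²=21401453.00)
P6 → Cyan (d²=1457334530.00)
P7 → Red (d²=2142855637.00)

Cyan, Olive, Red, Cyan, Blue, Cyan, Red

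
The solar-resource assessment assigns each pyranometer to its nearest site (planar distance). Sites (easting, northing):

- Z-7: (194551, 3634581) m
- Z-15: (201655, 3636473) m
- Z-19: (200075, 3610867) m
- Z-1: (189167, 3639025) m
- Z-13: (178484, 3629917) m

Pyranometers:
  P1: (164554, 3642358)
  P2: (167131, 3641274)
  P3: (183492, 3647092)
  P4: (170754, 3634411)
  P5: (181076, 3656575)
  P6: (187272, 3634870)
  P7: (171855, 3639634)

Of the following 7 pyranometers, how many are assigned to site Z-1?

P1 → Z-13
P2 → Z-13
P3 → Z-1
P4 → Z-13
P5 → Z-1
P6 → Z-1
P7 → Z-13
3 of the 7 go to Z-1.

3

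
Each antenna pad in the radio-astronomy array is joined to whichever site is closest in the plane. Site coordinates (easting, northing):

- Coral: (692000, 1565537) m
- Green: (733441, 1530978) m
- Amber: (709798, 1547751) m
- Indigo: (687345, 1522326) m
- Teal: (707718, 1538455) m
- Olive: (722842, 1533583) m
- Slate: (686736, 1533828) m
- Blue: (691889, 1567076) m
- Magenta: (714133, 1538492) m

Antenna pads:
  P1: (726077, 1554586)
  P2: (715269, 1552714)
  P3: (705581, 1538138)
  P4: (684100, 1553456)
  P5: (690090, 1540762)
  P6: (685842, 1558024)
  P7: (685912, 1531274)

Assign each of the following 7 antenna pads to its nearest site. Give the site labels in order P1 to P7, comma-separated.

P1 → Amber (d²=311723066.00)
P2 → Amber (d²=54563210.00)
P3 → Teal (d²=4667258.00)
P4 → Coral (d²=208360561.00)
P5 → Slate (d²=59329672.00)
P6 → Coral (d²=94366133.00)
P7 → Slate (d²=7201892.00)

Amber, Amber, Teal, Coral, Slate, Coral, Slate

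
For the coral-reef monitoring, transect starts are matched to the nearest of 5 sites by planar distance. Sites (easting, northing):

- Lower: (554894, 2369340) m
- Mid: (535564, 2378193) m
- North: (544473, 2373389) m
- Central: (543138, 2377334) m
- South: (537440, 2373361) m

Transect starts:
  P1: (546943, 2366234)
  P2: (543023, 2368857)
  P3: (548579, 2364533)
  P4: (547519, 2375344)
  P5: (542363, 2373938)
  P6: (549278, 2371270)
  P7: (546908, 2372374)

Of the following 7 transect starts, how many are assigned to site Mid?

P1 → North
P2 → North
P3 → Lower
P4 → North
P5 → North
P6 → North
P7 → North
0 of the 7 go to Mid.

0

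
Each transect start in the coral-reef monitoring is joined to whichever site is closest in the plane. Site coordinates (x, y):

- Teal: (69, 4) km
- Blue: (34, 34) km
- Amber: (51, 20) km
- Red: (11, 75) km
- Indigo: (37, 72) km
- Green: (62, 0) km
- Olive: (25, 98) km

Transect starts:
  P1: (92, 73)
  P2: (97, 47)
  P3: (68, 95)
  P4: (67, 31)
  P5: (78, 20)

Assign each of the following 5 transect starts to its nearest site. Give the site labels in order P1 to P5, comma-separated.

P1 → Indigo (d²=3026.00)
P2 → Teal (d²=2633.00)
P3 → Indigo (d²=1490.00)
P4 → Amber (d²=377.00)
P5 → Teal (d²=337.00)

Indigo, Teal, Indigo, Amber, Teal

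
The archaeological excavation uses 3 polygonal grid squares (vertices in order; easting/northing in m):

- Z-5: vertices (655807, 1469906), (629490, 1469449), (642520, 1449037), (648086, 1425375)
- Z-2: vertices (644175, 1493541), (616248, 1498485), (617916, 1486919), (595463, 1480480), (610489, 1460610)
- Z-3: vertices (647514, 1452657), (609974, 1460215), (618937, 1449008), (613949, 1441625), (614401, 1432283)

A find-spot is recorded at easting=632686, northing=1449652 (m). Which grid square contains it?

Z-3

Cast a ray rightward from (632686, 1449652). For each polygon, the edges (by vertex number in listed order) whose endpoints lie on opposite sides of northing = 1449652, where each meets that height, and whether that is right or left of the point:
Z-5: 2–3 at easting≈642127.4 (right), 4–1 at easting≈652295.3 (right) → 2 crossings.
Z-2: no edge straddles that height → 0 crossings.
Z-3: 2–3 at easting≈618421.9 (left), 5–1 at easting≈642630.1 (right) → 1 crossing.
Only Z-3 has an odd count, so the point is inside Z-3.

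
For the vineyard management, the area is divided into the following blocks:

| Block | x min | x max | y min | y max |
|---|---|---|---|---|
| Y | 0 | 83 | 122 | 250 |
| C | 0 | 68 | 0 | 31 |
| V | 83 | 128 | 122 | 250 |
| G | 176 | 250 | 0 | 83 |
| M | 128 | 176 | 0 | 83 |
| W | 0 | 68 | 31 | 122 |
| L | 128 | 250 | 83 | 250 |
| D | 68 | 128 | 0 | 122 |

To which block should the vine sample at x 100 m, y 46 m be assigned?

The point has x = 100 and y = 46.
Only D satisfies 68 ≤ x ≤ 128 and 0 ≤ y ≤ 122.

D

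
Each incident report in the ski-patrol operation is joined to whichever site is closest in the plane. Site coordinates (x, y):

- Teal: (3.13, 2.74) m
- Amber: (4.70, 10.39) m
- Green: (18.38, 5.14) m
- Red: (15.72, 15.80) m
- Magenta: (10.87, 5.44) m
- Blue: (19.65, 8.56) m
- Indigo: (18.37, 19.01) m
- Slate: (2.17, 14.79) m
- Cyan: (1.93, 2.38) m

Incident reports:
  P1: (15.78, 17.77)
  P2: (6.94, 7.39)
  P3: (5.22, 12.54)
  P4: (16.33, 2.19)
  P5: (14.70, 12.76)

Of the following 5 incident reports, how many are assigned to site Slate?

0

P1 → Red
P2 → Amber
P3 → Amber
P4 → Green
P5 → Red
0 of the 5 go to Slate.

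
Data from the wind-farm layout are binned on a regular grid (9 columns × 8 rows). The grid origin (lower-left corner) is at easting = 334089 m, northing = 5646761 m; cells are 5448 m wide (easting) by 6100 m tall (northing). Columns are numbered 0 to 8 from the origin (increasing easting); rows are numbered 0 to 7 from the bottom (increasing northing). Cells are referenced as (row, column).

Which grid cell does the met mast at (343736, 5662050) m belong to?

Column index: ⌊(343736 − 334089) / 5448⌋ = ⌊1.771⌋ = 1
Row offset from origin: ⌊(5662050 − 5646761) / 6100⌋ = ⌊2.506⌋ = 2 → row 2

(2, 1)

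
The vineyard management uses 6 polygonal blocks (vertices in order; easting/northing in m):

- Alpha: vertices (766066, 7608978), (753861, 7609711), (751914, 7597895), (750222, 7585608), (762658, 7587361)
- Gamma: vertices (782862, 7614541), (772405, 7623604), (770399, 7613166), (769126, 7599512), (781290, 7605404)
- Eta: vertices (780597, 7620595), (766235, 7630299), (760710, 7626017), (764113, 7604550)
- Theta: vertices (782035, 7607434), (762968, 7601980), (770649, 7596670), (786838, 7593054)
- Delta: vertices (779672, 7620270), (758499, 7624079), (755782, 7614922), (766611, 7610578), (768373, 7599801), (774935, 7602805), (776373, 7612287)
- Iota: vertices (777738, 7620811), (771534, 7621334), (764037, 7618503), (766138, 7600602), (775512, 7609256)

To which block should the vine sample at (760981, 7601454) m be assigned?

Cast a ray rightward from (760981, 7601454). For each polygon, the edges (by vertex number in listed order) whose endpoints lie on opposite sides of northing = 7601454, where each meets that height, and whether that is right or left of the point:
Alpha: 2–3 at easting≈752500.4 (left), 5–1 at easting≈764879.8 (right) → 1 crossing.
Gamma: 3–4 at easting≈769307.1 (right), 4–5 at easting≈773135.2 (right) → 2 crossings.
Eta: no edge straddles that height → 0 crossings.
Theta: 2–3 at easting≈763728.9 (right), 4–1 at easting≈784032.4 (right) → 2 crossings.
Delta: 4–5 at easting≈768102.7 (right), 5–6 at easting≈771983.8 (right) → 2 crossings.
Iota: 3–4 at easting≈766038.0 (right), 4–5 at easting≈767060.9 (right) → 2 crossings.
Only Alpha has an odd count, so the point is inside Alpha.

Alpha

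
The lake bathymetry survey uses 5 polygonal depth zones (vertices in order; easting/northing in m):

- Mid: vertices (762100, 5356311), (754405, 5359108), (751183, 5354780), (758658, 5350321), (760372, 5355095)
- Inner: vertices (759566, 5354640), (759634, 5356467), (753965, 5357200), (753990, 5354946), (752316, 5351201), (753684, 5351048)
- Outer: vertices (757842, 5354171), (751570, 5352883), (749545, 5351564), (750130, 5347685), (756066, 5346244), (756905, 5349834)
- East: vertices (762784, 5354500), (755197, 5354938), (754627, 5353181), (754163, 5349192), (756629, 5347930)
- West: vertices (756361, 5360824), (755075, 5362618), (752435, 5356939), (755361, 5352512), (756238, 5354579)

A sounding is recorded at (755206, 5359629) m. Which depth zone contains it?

Cast a ray rightward from (755206, 5359629). For each polygon, the edges (by vertex number in listed order) whose endpoints lie on opposite sides of northing = 5359629, where each meets that height, and whether that is right or left of the point:
Mid: no edge straddles that height → 0 crossings.
Inner: no edge straddles that height → 0 crossings.
Outer: no edge straddles that height → 0 crossings.
East: no edge straddles that height → 0 crossings.
West: 2–3 at easting≈753685.5 (left), 5–1 at easting≈756337.5 (right) → 1 crossing.
Only West has an odd count, so the point is inside West.

West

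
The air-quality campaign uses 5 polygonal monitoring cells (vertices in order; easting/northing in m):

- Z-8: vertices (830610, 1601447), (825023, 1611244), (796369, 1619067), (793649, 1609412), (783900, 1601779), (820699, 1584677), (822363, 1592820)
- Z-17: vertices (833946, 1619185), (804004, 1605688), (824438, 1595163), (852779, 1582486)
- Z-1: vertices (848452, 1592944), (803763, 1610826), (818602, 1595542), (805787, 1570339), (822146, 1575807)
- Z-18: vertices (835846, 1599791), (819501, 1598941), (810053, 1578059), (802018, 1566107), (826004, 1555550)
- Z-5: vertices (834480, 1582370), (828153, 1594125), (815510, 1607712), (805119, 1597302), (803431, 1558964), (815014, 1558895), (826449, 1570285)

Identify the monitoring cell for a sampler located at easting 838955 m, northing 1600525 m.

Z-17

Cast a ray rightward from (838955, 1600525). For each polygon, the edges (by vertex number in listed order) whose endpoints lie on opposite sides of northing = 1600525, where each meets that height, and whether that is right or left of the point:
Z-8: 5–6 at easting≈786598.3 (left), 7–1 at easting≈829728.6 (left) → 0 crossings.
Z-17: 2–3 at easting≈814027.8 (left), 4–1 at easting≈843521.8 (right) → 1 crossing.
Z-1: 1–2 at easting≈829506.3 (left), 2–3 at easting≈813764.1 (left) → 0 crossings.
Z-18: no edge straddles that height → 0 crossings.
Z-5: 2–3 at easting≈822197.7 (left), 3–4 at easting≈808336.1 (left) → 0 crossings.
Only Z-17 has an odd count, so the point is inside Z-17.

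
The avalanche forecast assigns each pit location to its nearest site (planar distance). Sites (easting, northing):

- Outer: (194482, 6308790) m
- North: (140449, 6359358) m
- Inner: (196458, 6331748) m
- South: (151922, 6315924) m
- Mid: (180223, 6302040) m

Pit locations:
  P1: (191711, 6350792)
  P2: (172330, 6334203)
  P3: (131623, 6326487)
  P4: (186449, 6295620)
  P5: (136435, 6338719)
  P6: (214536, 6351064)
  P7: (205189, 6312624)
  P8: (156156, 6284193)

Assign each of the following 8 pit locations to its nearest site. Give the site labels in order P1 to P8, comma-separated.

P1 → Inner (d²=385207945.00)
P2 → Inner (d²=588187409.00)
P3 → South (d²=523626370.00)
P4 → Mid (d²=79979476.00)
P5 → North (d²=442080517.00)
P6 → Inner (d²=699921940.00)
P7 → Outer (d²=129339405.00)
P8 → Mid (d²=897735898.00)

Inner, Inner, South, Mid, North, Inner, Outer, Mid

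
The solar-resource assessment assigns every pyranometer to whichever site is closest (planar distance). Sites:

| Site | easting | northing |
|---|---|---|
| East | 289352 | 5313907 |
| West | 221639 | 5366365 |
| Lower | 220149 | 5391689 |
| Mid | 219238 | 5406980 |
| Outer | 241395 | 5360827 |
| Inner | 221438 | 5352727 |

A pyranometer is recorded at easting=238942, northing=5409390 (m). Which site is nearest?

Mid

Squared distances to each site:
East: 11658171389.000; West: 2150544434.000; Lower: 666502250.000; Mid: 394055716.000; Outer: 2364382178.000; Inner: 3517085585.000.
Minimum at Mid.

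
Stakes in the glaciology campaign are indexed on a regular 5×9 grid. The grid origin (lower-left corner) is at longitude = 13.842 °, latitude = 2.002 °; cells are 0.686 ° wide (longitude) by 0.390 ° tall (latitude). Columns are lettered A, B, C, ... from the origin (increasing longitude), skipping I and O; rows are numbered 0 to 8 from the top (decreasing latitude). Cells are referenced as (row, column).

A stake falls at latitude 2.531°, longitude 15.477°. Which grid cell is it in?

(7, C)

Column index: ⌊(15.477 − 13.842) / 0.686⌋ = ⌊2.383⌋ = 2 → column C
Row offset from origin: ⌊(2.531 − 2.002) / 0.390⌋ = ⌊1.356⌋ = 1 → row 7 (counted from top)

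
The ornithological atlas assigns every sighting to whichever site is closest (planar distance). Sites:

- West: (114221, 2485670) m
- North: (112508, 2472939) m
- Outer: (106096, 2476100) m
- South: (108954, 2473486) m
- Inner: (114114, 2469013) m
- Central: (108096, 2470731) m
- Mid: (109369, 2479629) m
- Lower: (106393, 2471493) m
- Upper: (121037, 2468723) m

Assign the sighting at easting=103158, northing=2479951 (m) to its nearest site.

Outer

Squared distances to each site:
West: 155096930.000; North: 136590644.000; Outer: 23462045.000; South: 75389841.000; Inner: 239673780.000; Central: 109392244.000; Mid: 38680205.000; Lower: 82002989.000; Upper: 445726625.000.
Minimum at Outer.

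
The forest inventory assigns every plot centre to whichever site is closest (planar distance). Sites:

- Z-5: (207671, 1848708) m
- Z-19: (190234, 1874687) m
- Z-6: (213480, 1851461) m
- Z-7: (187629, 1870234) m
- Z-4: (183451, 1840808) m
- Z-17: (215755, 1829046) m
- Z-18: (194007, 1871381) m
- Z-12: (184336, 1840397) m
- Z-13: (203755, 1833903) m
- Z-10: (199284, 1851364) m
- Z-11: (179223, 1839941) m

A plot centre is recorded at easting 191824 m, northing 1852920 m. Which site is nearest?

Squared distances to each site:
Z-5: 268868353.000; Z-19: 476330389.000; Z-6: 471111017.000; Z-7: 317372621.000; Z-4: 216807673.000; Z-17: 1142660637.000; Z-18: 345574010.000; Z-12: 212895673.000; Z-13: 503995050.000; Z-10: 58072736.000; Z-11: 327239642.000.
Minimum at Z-10.

Z-10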